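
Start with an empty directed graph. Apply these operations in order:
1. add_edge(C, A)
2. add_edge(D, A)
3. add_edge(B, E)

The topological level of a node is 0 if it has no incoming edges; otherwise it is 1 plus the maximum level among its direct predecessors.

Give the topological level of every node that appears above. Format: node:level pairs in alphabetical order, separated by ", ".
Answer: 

Answer: A:1, B:0, C:0, D:0, E:1

Derivation:
Op 1: add_edge(C, A). Edges now: 1
Op 2: add_edge(D, A). Edges now: 2
Op 3: add_edge(B, E). Edges now: 3
Compute levels (Kahn BFS):
  sources (in-degree 0): B, C, D
  process B: level=0
    B->E: in-degree(E)=0, level(E)=1, enqueue
  process C: level=0
    C->A: in-degree(A)=1, level(A)>=1
  process D: level=0
    D->A: in-degree(A)=0, level(A)=1, enqueue
  process E: level=1
  process A: level=1
All levels: A:1, B:0, C:0, D:0, E:1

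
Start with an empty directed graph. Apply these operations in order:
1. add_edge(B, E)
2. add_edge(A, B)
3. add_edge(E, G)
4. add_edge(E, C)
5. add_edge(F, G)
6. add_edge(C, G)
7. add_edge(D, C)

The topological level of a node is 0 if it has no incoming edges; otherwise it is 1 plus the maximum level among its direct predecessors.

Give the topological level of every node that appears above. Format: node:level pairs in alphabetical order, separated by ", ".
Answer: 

Op 1: add_edge(B, E). Edges now: 1
Op 2: add_edge(A, B). Edges now: 2
Op 3: add_edge(E, G). Edges now: 3
Op 4: add_edge(E, C). Edges now: 4
Op 5: add_edge(F, G). Edges now: 5
Op 6: add_edge(C, G). Edges now: 6
Op 7: add_edge(D, C). Edges now: 7
Compute levels (Kahn BFS):
  sources (in-degree 0): A, D, F
  process A: level=0
    A->B: in-degree(B)=0, level(B)=1, enqueue
  process D: level=0
    D->C: in-degree(C)=1, level(C)>=1
  process F: level=0
    F->G: in-degree(G)=2, level(G)>=1
  process B: level=1
    B->E: in-degree(E)=0, level(E)=2, enqueue
  process E: level=2
    E->C: in-degree(C)=0, level(C)=3, enqueue
    E->G: in-degree(G)=1, level(G)>=3
  process C: level=3
    C->G: in-degree(G)=0, level(G)=4, enqueue
  process G: level=4
All levels: A:0, B:1, C:3, D:0, E:2, F:0, G:4

Answer: A:0, B:1, C:3, D:0, E:2, F:0, G:4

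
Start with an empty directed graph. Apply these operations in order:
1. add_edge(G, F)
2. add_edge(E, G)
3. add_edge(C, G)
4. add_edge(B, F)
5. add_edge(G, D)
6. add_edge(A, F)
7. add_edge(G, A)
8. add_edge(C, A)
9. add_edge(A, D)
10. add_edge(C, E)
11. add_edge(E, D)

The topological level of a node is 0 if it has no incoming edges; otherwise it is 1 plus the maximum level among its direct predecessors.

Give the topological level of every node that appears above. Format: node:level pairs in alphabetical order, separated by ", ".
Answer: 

Answer: A:3, B:0, C:0, D:4, E:1, F:4, G:2

Derivation:
Op 1: add_edge(G, F). Edges now: 1
Op 2: add_edge(E, G). Edges now: 2
Op 3: add_edge(C, G). Edges now: 3
Op 4: add_edge(B, F). Edges now: 4
Op 5: add_edge(G, D). Edges now: 5
Op 6: add_edge(A, F). Edges now: 6
Op 7: add_edge(G, A). Edges now: 7
Op 8: add_edge(C, A). Edges now: 8
Op 9: add_edge(A, D). Edges now: 9
Op 10: add_edge(C, E). Edges now: 10
Op 11: add_edge(E, D). Edges now: 11
Compute levels (Kahn BFS):
  sources (in-degree 0): B, C
  process B: level=0
    B->F: in-degree(F)=2, level(F)>=1
  process C: level=0
    C->A: in-degree(A)=1, level(A)>=1
    C->E: in-degree(E)=0, level(E)=1, enqueue
    C->G: in-degree(G)=1, level(G)>=1
  process E: level=1
    E->D: in-degree(D)=2, level(D)>=2
    E->G: in-degree(G)=0, level(G)=2, enqueue
  process G: level=2
    G->A: in-degree(A)=0, level(A)=3, enqueue
    G->D: in-degree(D)=1, level(D)>=3
    G->F: in-degree(F)=1, level(F)>=3
  process A: level=3
    A->D: in-degree(D)=0, level(D)=4, enqueue
    A->F: in-degree(F)=0, level(F)=4, enqueue
  process D: level=4
  process F: level=4
All levels: A:3, B:0, C:0, D:4, E:1, F:4, G:2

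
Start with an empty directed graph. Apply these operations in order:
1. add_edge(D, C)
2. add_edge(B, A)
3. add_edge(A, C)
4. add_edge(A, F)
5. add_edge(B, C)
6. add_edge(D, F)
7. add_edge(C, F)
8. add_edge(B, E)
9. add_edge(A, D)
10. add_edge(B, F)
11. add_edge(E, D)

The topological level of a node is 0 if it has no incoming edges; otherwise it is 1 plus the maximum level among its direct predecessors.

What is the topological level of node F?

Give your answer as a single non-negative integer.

Op 1: add_edge(D, C). Edges now: 1
Op 2: add_edge(B, A). Edges now: 2
Op 3: add_edge(A, C). Edges now: 3
Op 4: add_edge(A, F). Edges now: 4
Op 5: add_edge(B, C). Edges now: 5
Op 6: add_edge(D, F). Edges now: 6
Op 7: add_edge(C, F). Edges now: 7
Op 8: add_edge(B, E). Edges now: 8
Op 9: add_edge(A, D). Edges now: 9
Op 10: add_edge(B, F). Edges now: 10
Op 11: add_edge(E, D). Edges now: 11
Compute levels (Kahn BFS):
  sources (in-degree 0): B
  process B: level=0
    B->A: in-degree(A)=0, level(A)=1, enqueue
    B->C: in-degree(C)=2, level(C)>=1
    B->E: in-degree(E)=0, level(E)=1, enqueue
    B->F: in-degree(F)=3, level(F)>=1
  process A: level=1
    A->C: in-degree(C)=1, level(C)>=2
    A->D: in-degree(D)=1, level(D)>=2
    A->F: in-degree(F)=2, level(F)>=2
  process E: level=1
    E->D: in-degree(D)=0, level(D)=2, enqueue
  process D: level=2
    D->C: in-degree(C)=0, level(C)=3, enqueue
    D->F: in-degree(F)=1, level(F)>=3
  process C: level=3
    C->F: in-degree(F)=0, level(F)=4, enqueue
  process F: level=4
All levels: A:1, B:0, C:3, D:2, E:1, F:4
level(F) = 4

Answer: 4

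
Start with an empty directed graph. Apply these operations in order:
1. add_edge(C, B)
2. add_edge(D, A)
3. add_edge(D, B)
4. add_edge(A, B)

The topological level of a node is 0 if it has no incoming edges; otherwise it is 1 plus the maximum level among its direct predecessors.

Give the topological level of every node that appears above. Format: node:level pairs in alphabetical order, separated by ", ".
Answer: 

Op 1: add_edge(C, B). Edges now: 1
Op 2: add_edge(D, A). Edges now: 2
Op 3: add_edge(D, B). Edges now: 3
Op 4: add_edge(A, B). Edges now: 4
Compute levels (Kahn BFS):
  sources (in-degree 0): C, D
  process C: level=0
    C->B: in-degree(B)=2, level(B)>=1
  process D: level=0
    D->A: in-degree(A)=0, level(A)=1, enqueue
    D->B: in-degree(B)=1, level(B)>=1
  process A: level=1
    A->B: in-degree(B)=0, level(B)=2, enqueue
  process B: level=2
All levels: A:1, B:2, C:0, D:0

Answer: A:1, B:2, C:0, D:0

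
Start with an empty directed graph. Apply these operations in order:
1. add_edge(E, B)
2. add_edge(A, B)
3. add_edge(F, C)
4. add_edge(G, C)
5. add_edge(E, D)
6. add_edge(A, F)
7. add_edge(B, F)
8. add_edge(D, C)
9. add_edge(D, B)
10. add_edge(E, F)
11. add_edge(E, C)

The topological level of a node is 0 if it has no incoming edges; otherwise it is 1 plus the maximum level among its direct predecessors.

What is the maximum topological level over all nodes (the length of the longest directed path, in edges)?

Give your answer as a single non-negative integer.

Op 1: add_edge(E, B). Edges now: 1
Op 2: add_edge(A, B). Edges now: 2
Op 3: add_edge(F, C). Edges now: 3
Op 4: add_edge(G, C). Edges now: 4
Op 5: add_edge(E, D). Edges now: 5
Op 6: add_edge(A, F). Edges now: 6
Op 7: add_edge(B, F). Edges now: 7
Op 8: add_edge(D, C). Edges now: 8
Op 9: add_edge(D, B). Edges now: 9
Op 10: add_edge(E, F). Edges now: 10
Op 11: add_edge(E, C). Edges now: 11
Compute levels (Kahn BFS):
  sources (in-degree 0): A, E, G
  process A: level=0
    A->B: in-degree(B)=2, level(B)>=1
    A->F: in-degree(F)=2, level(F)>=1
  process E: level=0
    E->B: in-degree(B)=1, level(B)>=1
    E->C: in-degree(C)=3, level(C)>=1
    E->D: in-degree(D)=0, level(D)=1, enqueue
    E->F: in-degree(F)=1, level(F)>=1
  process G: level=0
    G->C: in-degree(C)=2, level(C)>=1
  process D: level=1
    D->B: in-degree(B)=0, level(B)=2, enqueue
    D->C: in-degree(C)=1, level(C)>=2
  process B: level=2
    B->F: in-degree(F)=0, level(F)=3, enqueue
  process F: level=3
    F->C: in-degree(C)=0, level(C)=4, enqueue
  process C: level=4
All levels: A:0, B:2, C:4, D:1, E:0, F:3, G:0
max level = 4

Answer: 4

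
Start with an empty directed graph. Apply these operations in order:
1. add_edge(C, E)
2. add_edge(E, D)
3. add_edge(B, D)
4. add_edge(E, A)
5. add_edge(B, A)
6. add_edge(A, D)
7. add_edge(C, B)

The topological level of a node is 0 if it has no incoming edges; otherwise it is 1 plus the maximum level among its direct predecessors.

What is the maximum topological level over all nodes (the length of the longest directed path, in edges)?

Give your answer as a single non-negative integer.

Op 1: add_edge(C, E). Edges now: 1
Op 2: add_edge(E, D). Edges now: 2
Op 3: add_edge(B, D). Edges now: 3
Op 4: add_edge(E, A). Edges now: 4
Op 5: add_edge(B, A). Edges now: 5
Op 6: add_edge(A, D). Edges now: 6
Op 7: add_edge(C, B). Edges now: 7
Compute levels (Kahn BFS):
  sources (in-degree 0): C
  process C: level=0
    C->B: in-degree(B)=0, level(B)=1, enqueue
    C->E: in-degree(E)=0, level(E)=1, enqueue
  process B: level=1
    B->A: in-degree(A)=1, level(A)>=2
    B->D: in-degree(D)=2, level(D)>=2
  process E: level=1
    E->A: in-degree(A)=0, level(A)=2, enqueue
    E->D: in-degree(D)=1, level(D)>=2
  process A: level=2
    A->D: in-degree(D)=0, level(D)=3, enqueue
  process D: level=3
All levels: A:2, B:1, C:0, D:3, E:1
max level = 3

Answer: 3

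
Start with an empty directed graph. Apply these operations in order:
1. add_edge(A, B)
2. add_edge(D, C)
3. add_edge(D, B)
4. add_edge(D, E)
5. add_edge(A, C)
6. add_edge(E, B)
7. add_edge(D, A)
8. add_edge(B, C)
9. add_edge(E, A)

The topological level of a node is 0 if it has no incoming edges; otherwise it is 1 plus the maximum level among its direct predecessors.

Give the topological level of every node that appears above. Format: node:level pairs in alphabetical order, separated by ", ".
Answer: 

Op 1: add_edge(A, B). Edges now: 1
Op 2: add_edge(D, C). Edges now: 2
Op 3: add_edge(D, B). Edges now: 3
Op 4: add_edge(D, E). Edges now: 4
Op 5: add_edge(A, C). Edges now: 5
Op 6: add_edge(E, B). Edges now: 6
Op 7: add_edge(D, A). Edges now: 7
Op 8: add_edge(B, C). Edges now: 8
Op 9: add_edge(E, A). Edges now: 9
Compute levels (Kahn BFS):
  sources (in-degree 0): D
  process D: level=0
    D->A: in-degree(A)=1, level(A)>=1
    D->B: in-degree(B)=2, level(B)>=1
    D->C: in-degree(C)=2, level(C)>=1
    D->E: in-degree(E)=0, level(E)=1, enqueue
  process E: level=1
    E->A: in-degree(A)=0, level(A)=2, enqueue
    E->B: in-degree(B)=1, level(B)>=2
  process A: level=2
    A->B: in-degree(B)=0, level(B)=3, enqueue
    A->C: in-degree(C)=1, level(C)>=3
  process B: level=3
    B->C: in-degree(C)=0, level(C)=4, enqueue
  process C: level=4
All levels: A:2, B:3, C:4, D:0, E:1

Answer: A:2, B:3, C:4, D:0, E:1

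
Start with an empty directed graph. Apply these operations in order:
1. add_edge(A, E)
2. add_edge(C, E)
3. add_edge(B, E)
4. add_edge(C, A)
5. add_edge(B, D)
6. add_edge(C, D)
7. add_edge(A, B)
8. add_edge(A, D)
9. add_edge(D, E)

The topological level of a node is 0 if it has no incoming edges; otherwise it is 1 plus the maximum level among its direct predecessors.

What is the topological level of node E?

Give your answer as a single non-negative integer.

Op 1: add_edge(A, E). Edges now: 1
Op 2: add_edge(C, E). Edges now: 2
Op 3: add_edge(B, E). Edges now: 3
Op 4: add_edge(C, A). Edges now: 4
Op 5: add_edge(B, D). Edges now: 5
Op 6: add_edge(C, D). Edges now: 6
Op 7: add_edge(A, B). Edges now: 7
Op 8: add_edge(A, D). Edges now: 8
Op 9: add_edge(D, E). Edges now: 9
Compute levels (Kahn BFS):
  sources (in-degree 0): C
  process C: level=0
    C->A: in-degree(A)=0, level(A)=1, enqueue
    C->D: in-degree(D)=2, level(D)>=1
    C->E: in-degree(E)=3, level(E)>=1
  process A: level=1
    A->B: in-degree(B)=0, level(B)=2, enqueue
    A->D: in-degree(D)=1, level(D)>=2
    A->E: in-degree(E)=2, level(E)>=2
  process B: level=2
    B->D: in-degree(D)=0, level(D)=3, enqueue
    B->E: in-degree(E)=1, level(E)>=3
  process D: level=3
    D->E: in-degree(E)=0, level(E)=4, enqueue
  process E: level=4
All levels: A:1, B:2, C:0, D:3, E:4
level(E) = 4

Answer: 4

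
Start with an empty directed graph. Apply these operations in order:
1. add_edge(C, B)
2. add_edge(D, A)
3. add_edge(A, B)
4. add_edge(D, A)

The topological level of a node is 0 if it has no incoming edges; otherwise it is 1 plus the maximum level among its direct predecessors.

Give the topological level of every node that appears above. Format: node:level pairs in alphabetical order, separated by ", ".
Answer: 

Op 1: add_edge(C, B). Edges now: 1
Op 2: add_edge(D, A). Edges now: 2
Op 3: add_edge(A, B). Edges now: 3
Op 4: add_edge(D, A) (duplicate, no change). Edges now: 3
Compute levels (Kahn BFS):
  sources (in-degree 0): C, D
  process C: level=0
    C->B: in-degree(B)=1, level(B)>=1
  process D: level=0
    D->A: in-degree(A)=0, level(A)=1, enqueue
  process A: level=1
    A->B: in-degree(B)=0, level(B)=2, enqueue
  process B: level=2
All levels: A:1, B:2, C:0, D:0

Answer: A:1, B:2, C:0, D:0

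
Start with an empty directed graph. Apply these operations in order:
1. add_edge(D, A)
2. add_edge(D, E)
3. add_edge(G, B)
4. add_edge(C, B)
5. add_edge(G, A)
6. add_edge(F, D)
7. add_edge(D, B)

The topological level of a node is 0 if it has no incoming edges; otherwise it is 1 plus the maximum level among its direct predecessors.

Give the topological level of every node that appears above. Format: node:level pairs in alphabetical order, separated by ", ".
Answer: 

Op 1: add_edge(D, A). Edges now: 1
Op 2: add_edge(D, E). Edges now: 2
Op 3: add_edge(G, B). Edges now: 3
Op 4: add_edge(C, B). Edges now: 4
Op 5: add_edge(G, A). Edges now: 5
Op 6: add_edge(F, D). Edges now: 6
Op 7: add_edge(D, B). Edges now: 7
Compute levels (Kahn BFS):
  sources (in-degree 0): C, F, G
  process C: level=0
    C->B: in-degree(B)=2, level(B)>=1
  process F: level=0
    F->D: in-degree(D)=0, level(D)=1, enqueue
  process G: level=0
    G->A: in-degree(A)=1, level(A)>=1
    G->B: in-degree(B)=1, level(B)>=1
  process D: level=1
    D->A: in-degree(A)=0, level(A)=2, enqueue
    D->B: in-degree(B)=0, level(B)=2, enqueue
    D->E: in-degree(E)=0, level(E)=2, enqueue
  process A: level=2
  process B: level=2
  process E: level=2
All levels: A:2, B:2, C:0, D:1, E:2, F:0, G:0

Answer: A:2, B:2, C:0, D:1, E:2, F:0, G:0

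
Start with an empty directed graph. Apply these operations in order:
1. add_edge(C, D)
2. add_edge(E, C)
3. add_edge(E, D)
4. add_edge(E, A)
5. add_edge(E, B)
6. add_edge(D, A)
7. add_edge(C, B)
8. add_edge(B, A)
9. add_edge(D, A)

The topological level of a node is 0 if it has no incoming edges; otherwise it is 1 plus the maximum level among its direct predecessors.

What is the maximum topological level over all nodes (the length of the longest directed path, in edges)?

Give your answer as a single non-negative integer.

Op 1: add_edge(C, D). Edges now: 1
Op 2: add_edge(E, C). Edges now: 2
Op 3: add_edge(E, D). Edges now: 3
Op 4: add_edge(E, A). Edges now: 4
Op 5: add_edge(E, B). Edges now: 5
Op 6: add_edge(D, A). Edges now: 6
Op 7: add_edge(C, B). Edges now: 7
Op 8: add_edge(B, A). Edges now: 8
Op 9: add_edge(D, A) (duplicate, no change). Edges now: 8
Compute levels (Kahn BFS):
  sources (in-degree 0): E
  process E: level=0
    E->A: in-degree(A)=2, level(A)>=1
    E->B: in-degree(B)=1, level(B)>=1
    E->C: in-degree(C)=0, level(C)=1, enqueue
    E->D: in-degree(D)=1, level(D)>=1
  process C: level=1
    C->B: in-degree(B)=0, level(B)=2, enqueue
    C->D: in-degree(D)=0, level(D)=2, enqueue
  process B: level=2
    B->A: in-degree(A)=1, level(A)>=3
  process D: level=2
    D->A: in-degree(A)=0, level(A)=3, enqueue
  process A: level=3
All levels: A:3, B:2, C:1, D:2, E:0
max level = 3

Answer: 3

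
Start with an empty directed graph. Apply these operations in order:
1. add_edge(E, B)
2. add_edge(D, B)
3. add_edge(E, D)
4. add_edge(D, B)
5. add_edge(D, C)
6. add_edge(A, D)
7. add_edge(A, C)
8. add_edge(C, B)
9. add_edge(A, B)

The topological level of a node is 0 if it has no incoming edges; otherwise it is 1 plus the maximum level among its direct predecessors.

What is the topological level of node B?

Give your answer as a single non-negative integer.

Op 1: add_edge(E, B). Edges now: 1
Op 2: add_edge(D, B). Edges now: 2
Op 3: add_edge(E, D). Edges now: 3
Op 4: add_edge(D, B) (duplicate, no change). Edges now: 3
Op 5: add_edge(D, C). Edges now: 4
Op 6: add_edge(A, D). Edges now: 5
Op 7: add_edge(A, C). Edges now: 6
Op 8: add_edge(C, B). Edges now: 7
Op 9: add_edge(A, B). Edges now: 8
Compute levels (Kahn BFS):
  sources (in-degree 0): A, E
  process A: level=0
    A->B: in-degree(B)=3, level(B)>=1
    A->C: in-degree(C)=1, level(C)>=1
    A->D: in-degree(D)=1, level(D)>=1
  process E: level=0
    E->B: in-degree(B)=2, level(B)>=1
    E->D: in-degree(D)=0, level(D)=1, enqueue
  process D: level=1
    D->B: in-degree(B)=1, level(B)>=2
    D->C: in-degree(C)=0, level(C)=2, enqueue
  process C: level=2
    C->B: in-degree(B)=0, level(B)=3, enqueue
  process B: level=3
All levels: A:0, B:3, C:2, D:1, E:0
level(B) = 3

Answer: 3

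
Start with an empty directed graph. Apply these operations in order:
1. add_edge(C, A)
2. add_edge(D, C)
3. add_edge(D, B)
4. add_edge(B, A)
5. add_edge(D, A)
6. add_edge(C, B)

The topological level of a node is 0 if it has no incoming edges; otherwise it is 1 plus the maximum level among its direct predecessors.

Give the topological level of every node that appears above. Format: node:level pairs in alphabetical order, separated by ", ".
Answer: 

Op 1: add_edge(C, A). Edges now: 1
Op 2: add_edge(D, C). Edges now: 2
Op 3: add_edge(D, B). Edges now: 3
Op 4: add_edge(B, A). Edges now: 4
Op 5: add_edge(D, A). Edges now: 5
Op 6: add_edge(C, B). Edges now: 6
Compute levels (Kahn BFS):
  sources (in-degree 0): D
  process D: level=0
    D->A: in-degree(A)=2, level(A)>=1
    D->B: in-degree(B)=1, level(B)>=1
    D->C: in-degree(C)=0, level(C)=1, enqueue
  process C: level=1
    C->A: in-degree(A)=1, level(A)>=2
    C->B: in-degree(B)=0, level(B)=2, enqueue
  process B: level=2
    B->A: in-degree(A)=0, level(A)=3, enqueue
  process A: level=3
All levels: A:3, B:2, C:1, D:0

Answer: A:3, B:2, C:1, D:0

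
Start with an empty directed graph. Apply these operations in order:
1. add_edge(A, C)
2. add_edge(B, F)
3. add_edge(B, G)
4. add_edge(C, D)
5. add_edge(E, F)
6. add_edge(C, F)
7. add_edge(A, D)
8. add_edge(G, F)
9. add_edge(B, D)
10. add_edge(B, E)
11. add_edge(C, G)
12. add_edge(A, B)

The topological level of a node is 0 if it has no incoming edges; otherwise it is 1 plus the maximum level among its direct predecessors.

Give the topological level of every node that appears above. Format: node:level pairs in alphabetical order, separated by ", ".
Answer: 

Answer: A:0, B:1, C:1, D:2, E:2, F:3, G:2

Derivation:
Op 1: add_edge(A, C). Edges now: 1
Op 2: add_edge(B, F). Edges now: 2
Op 3: add_edge(B, G). Edges now: 3
Op 4: add_edge(C, D). Edges now: 4
Op 5: add_edge(E, F). Edges now: 5
Op 6: add_edge(C, F). Edges now: 6
Op 7: add_edge(A, D). Edges now: 7
Op 8: add_edge(G, F). Edges now: 8
Op 9: add_edge(B, D). Edges now: 9
Op 10: add_edge(B, E). Edges now: 10
Op 11: add_edge(C, G). Edges now: 11
Op 12: add_edge(A, B). Edges now: 12
Compute levels (Kahn BFS):
  sources (in-degree 0): A
  process A: level=0
    A->B: in-degree(B)=0, level(B)=1, enqueue
    A->C: in-degree(C)=0, level(C)=1, enqueue
    A->D: in-degree(D)=2, level(D)>=1
  process B: level=1
    B->D: in-degree(D)=1, level(D)>=2
    B->E: in-degree(E)=0, level(E)=2, enqueue
    B->F: in-degree(F)=3, level(F)>=2
    B->G: in-degree(G)=1, level(G)>=2
  process C: level=1
    C->D: in-degree(D)=0, level(D)=2, enqueue
    C->F: in-degree(F)=2, level(F)>=2
    C->G: in-degree(G)=0, level(G)=2, enqueue
  process E: level=2
    E->F: in-degree(F)=1, level(F)>=3
  process D: level=2
  process G: level=2
    G->F: in-degree(F)=0, level(F)=3, enqueue
  process F: level=3
All levels: A:0, B:1, C:1, D:2, E:2, F:3, G:2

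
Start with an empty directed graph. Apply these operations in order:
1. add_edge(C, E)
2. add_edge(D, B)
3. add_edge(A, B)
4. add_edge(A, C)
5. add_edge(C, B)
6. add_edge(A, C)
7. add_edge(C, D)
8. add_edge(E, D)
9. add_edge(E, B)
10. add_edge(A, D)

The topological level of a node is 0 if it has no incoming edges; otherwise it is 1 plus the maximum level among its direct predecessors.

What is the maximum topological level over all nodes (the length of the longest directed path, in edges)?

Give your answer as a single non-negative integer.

Op 1: add_edge(C, E). Edges now: 1
Op 2: add_edge(D, B). Edges now: 2
Op 3: add_edge(A, B). Edges now: 3
Op 4: add_edge(A, C). Edges now: 4
Op 5: add_edge(C, B). Edges now: 5
Op 6: add_edge(A, C) (duplicate, no change). Edges now: 5
Op 7: add_edge(C, D). Edges now: 6
Op 8: add_edge(E, D). Edges now: 7
Op 9: add_edge(E, B). Edges now: 8
Op 10: add_edge(A, D). Edges now: 9
Compute levels (Kahn BFS):
  sources (in-degree 0): A
  process A: level=0
    A->B: in-degree(B)=3, level(B)>=1
    A->C: in-degree(C)=0, level(C)=1, enqueue
    A->D: in-degree(D)=2, level(D)>=1
  process C: level=1
    C->B: in-degree(B)=2, level(B)>=2
    C->D: in-degree(D)=1, level(D)>=2
    C->E: in-degree(E)=0, level(E)=2, enqueue
  process E: level=2
    E->B: in-degree(B)=1, level(B)>=3
    E->D: in-degree(D)=0, level(D)=3, enqueue
  process D: level=3
    D->B: in-degree(B)=0, level(B)=4, enqueue
  process B: level=4
All levels: A:0, B:4, C:1, D:3, E:2
max level = 4

Answer: 4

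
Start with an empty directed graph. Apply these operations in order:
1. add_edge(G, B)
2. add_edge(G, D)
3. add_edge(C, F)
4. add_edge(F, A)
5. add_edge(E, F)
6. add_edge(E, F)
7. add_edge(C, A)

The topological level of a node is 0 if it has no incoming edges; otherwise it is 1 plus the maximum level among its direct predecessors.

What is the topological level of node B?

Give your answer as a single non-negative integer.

Answer: 1

Derivation:
Op 1: add_edge(G, B). Edges now: 1
Op 2: add_edge(G, D). Edges now: 2
Op 3: add_edge(C, F). Edges now: 3
Op 4: add_edge(F, A). Edges now: 4
Op 5: add_edge(E, F). Edges now: 5
Op 6: add_edge(E, F) (duplicate, no change). Edges now: 5
Op 7: add_edge(C, A). Edges now: 6
Compute levels (Kahn BFS):
  sources (in-degree 0): C, E, G
  process C: level=0
    C->A: in-degree(A)=1, level(A)>=1
    C->F: in-degree(F)=1, level(F)>=1
  process E: level=0
    E->F: in-degree(F)=0, level(F)=1, enqueue
  process G: level=0
    G->B: in-degree(B)=0, level(B)=1, enqueue
    G->D: in-degree(D)=0, level(D)=1, enqueue
  process F: level=1
    F->A: in-degree(A)=0, level(A)=2, enqueue
  process B: level=1
  process D: level=1
  process A: level=2
All levels: A:2, B:1, C:0, D:1, E:0, F:1, G:0
level(B) = 1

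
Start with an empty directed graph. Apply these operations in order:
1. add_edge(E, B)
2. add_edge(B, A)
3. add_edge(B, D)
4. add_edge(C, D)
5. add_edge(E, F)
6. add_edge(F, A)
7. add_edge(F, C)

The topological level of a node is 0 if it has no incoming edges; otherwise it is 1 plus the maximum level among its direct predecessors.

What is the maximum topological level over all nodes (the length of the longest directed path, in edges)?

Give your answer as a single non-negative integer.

Op 1: add_edge(E, B). Edges now: 1
Op 2: add_edge(B, A). Edges now: 2
Op 3: add_edge(B, D). Edges now: 3
Op 4: add_edge(C, D). Edges now: 4
Op 5: add_edge(E, F). Edges now: 5
Op 6: add_edge(F, A). Edges now: 6
Op 7: add_edge(F, C). Edges now: 7
Compute levels (Kahn BFS):
  sources (in-degree 0): E
  process E: level=0
    E->B: in-degree(B)=0, level(B)=1, enqueue
    E->F: in-degree(F)=0, level(F)=1, enqueue
  process B: level=1
    B->A: in-degree(A)=1, level(A)>=2
    B->D: in-degree(D)=1, level(D)>=2
  process F: level=1
    F->A: in-degree(A)=0, level(A)=2, enqueue
    F->C: in-degree(C)=0, level(C)=2, enqueue
  process A: level=2
  process C: level=2
    C->D: in-degree(D)=0, level(D)=3, enqueue
  process D: level=3
All levels: A:2, B:1, C:2, D:3, E:0, F:1
max level = 3

Answer: 3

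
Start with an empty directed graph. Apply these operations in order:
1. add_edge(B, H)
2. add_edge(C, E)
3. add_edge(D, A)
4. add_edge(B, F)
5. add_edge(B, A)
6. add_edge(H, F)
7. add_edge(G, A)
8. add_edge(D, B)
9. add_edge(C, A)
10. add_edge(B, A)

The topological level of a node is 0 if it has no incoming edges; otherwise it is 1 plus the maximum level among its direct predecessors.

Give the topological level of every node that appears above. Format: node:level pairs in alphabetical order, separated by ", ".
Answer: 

Answer: A:2, B:1, C:0, D:0, E:1, F:3, G:0, H:2

Derivation:
Op 1: add_edge(B, H). Edges now: 1
Op 2: add_edge(C, E). Edges now: 2
Op 3: add_edge(D, A). Edges now: 3
Op 4: add_edge(B, F). Edges now: 4
Op 5: add_edge(B, A). Edges now: 5
Op 6: add_edge(H, F). Edges now: 6
Op 7: add_edge(G, A). Edges now: 7
Op 8: add_edge(D, B). Edges now: 8
Op 9: add_edge(C, A). Edges now: 9
Op 10: add_edge(B, A) (duplicate, no change). Edges now: 9
Compute levels (Kahn BFS):
  sources (in-degree 0): C, D, G
  process C: level=0
    C->A: in-degree(A)=3, level(A)>=1
    C->E: in-degree(E)=0, level(E)=1, enqueue
  process D: level=0
    D->A: in-degree(A)=2, level(A)>=1
    D->B: in-degree(B)=0, level(B)=1, enqueue
  process G: level=0
    G->A: in-degree(A)=1, level(A)>=1
  process E: level=1
  process B: level=1
    B->A: in-degree(A)=0, level(A)=2, enqueue
    B->F: in-degree(F)=1, level(F)>=2
    B->H: in-degree(H)=0, level(H)=2, enqueue
  process A: level=2
  process H: level=2
    H->F: in-degree(F)=0, level(F)=3, enqueue
  process F: level=3
All levels: A:2, B:1, C:0, D:0, E:1, F:3, G:0, H:2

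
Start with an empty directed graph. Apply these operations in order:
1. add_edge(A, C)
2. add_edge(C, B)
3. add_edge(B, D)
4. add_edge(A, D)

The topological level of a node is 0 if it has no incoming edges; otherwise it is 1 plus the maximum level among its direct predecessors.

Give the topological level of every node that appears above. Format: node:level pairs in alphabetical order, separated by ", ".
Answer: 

Op 1: add_edge(A, C). Edges now: 1
Op 2: add_edge(C, B). Edges now: 2
Op 3: add_edge(B, D). Edges now: 3
Op 4: add_edge(A, D). Edges now: 4
Compute levels (Kahn BFS):
  sources (in-degree 0): A
  process A: level=0
    A->C: in-degree(C)=0, level(C)=1, enqueue
    A->D: in-degree(D)=1, level(D)>=1
  process C: level=1
    C->B: in-degree(B)=0, level(B)=2, enqueue
  process B: level=2
    B->D: in-degree(D)=0, level(D)=3, enqueue
  process D: level=3
All levels: A:0, B:2, C:1, D:3

Answer: A:0, B:2, C:1, D:3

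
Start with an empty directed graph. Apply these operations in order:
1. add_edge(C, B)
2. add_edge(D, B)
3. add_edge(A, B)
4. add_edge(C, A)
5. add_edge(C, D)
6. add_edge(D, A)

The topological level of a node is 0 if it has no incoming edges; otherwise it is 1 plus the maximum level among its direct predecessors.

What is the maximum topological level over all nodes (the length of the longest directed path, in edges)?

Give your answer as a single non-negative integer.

Answer: 3

Derivation:
Op 1: add_edge(C, B). Edges now: 1
Op 2: add_edge(D, B). Edges now: 2
Op 3: add_edge(A, B). Edges now: 3
Op 4: add_edge(C, A). Edges now: 4
Op 5: add_edge(C, D). Edges now: 5
Op 6: add_edge(D, A). Edges now: 6
Compute levels (Kahn BFS):
  sources (in-degree 0): C
  process C: level=0
    C->A: in-degree(A)=1, level(A)>=1
    C->B: in-degree(B)=2, level(B)>=1
    C->D: in-degree(D)=0, level(D)=1, enqueue
  process D: level=1
    D->A: in-degree(A)=0, level(A)=2, enqueue
    D->B: in-degree(B)=1, level(B)>=2
  process A: level=2
    A->B: in-degree(B)=0, level(B)=3, enqueue
  process B: level=3
All levels: A:2, B:3, C:0, D:1
max level = 3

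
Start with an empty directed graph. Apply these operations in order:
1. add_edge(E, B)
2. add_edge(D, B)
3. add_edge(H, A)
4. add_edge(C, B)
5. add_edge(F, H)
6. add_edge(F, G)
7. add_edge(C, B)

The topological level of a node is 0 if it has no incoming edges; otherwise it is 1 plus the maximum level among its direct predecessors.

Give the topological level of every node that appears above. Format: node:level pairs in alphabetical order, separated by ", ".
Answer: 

Answer: A:2, B:1, C:0, D:0, E:0, F:0, G:1, H:1

Derivation:
Op 1: add_edge(E, B). Edges now: 1
Op 2: add_edge(D, B). Edges now: 2
Op 3: add_edge(H, A). Edges now: 3
Op 4: add_edge(C, B). Edges now: 4
Op 5: add_edge(F, H). Edges now: 5
Op 6: add_edge(F, G). Edges now: 6
Op 7: add_edge(C, B) (duplicate, no change). Edges now: 6
Compute levels (Kahn BFS):
  sources (in-degree 0): C, D, E, F
  process C: level=0
    C->B: in-degree(B)=2, level(B)>=1
  process D: level=0
    D->B: in-degree(B)=1, level(B)>=1
  process E: level=0
    E->B: in-degree(B)=0, level(B)=1, enqueue
  process F: level=0
    F->G: in-degree(G)=0, level(G)=1, enqueue
    F->H: in-degree(H)=0, level(H)=1, enqueue
  process B: level=1
  process G: level=1
  process H: level=1
    H->A: in-degree(A)=0, level(A)=2, enqueue
  process A: level=2
All levels: A:2, B:1, C:0, D:0, E:0, F:0, G:1, H:1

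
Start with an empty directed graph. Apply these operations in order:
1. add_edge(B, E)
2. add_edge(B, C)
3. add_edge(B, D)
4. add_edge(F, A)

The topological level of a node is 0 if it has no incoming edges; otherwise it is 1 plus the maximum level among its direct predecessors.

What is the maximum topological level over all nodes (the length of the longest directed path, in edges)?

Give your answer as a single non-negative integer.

Op 1: add_edge(B, E). Edges now: 1
Op 2: add_edge(B, C). Edges now: 2
Op 3: add_edge(B, D). Edges now: 3
Op 4: add_edge(F, A). Edges now: 4
Compute levels (Kahn BFS):
  sources (in-degree 0): B, F
  process B: level=0
    B->C: in-degree(C)=0, level(C)=1, enqueue
    B->D: in-degree(D)=0, level(D)=1, enqueue
    B->E: in-degree(E)=0, level(E)=1, enqueue
  process F: level=0
    F->A: in-degree(A)=0, level(A)=1, enqueue
  process C: level=1
  process D: level=1
  process E: level=1
  process A: level=1
All levels: A:1, B:0, C:1, D:1, E:1, F:0
max level = 1

Answer: 1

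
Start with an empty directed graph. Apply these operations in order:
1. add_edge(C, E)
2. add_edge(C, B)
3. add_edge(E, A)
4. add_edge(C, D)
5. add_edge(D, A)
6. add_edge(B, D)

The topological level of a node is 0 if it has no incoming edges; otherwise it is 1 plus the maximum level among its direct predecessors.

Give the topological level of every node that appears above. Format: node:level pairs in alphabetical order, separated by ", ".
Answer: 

Op 1: add_edge(C, E). Edges now: 1
Op 2: add_edge(C, B). Edges now: 2
Op 3: add_edge(E, A). Edges now: 3
Op 4: add_edge(C, D). Edges now: 4
Op 5: add_edge(D, A). Edges now: 5
Op 6: add_edge(B, D). Edges now: 6
Compute levels (Kahn BFS):
  sources (in-degree 0): C
  process C: level=0
    C->B: in-degree(B)=0, level(B)=1, enqueue
    C->D: in-degree(D)=1, level(D)>=1
    C->E: in-degree(E)=0, level(E)=1, enqueue
  process B: level=1
    B->D: in-degree(D)=0, level(D)=2, enqueue
  process E: level=1
    E->A: in-degree(A)=1, level(A)>=2
  process D: level=2
    D->A: in-degree(A)=0, level(A)=3, enqueue
  process A: level=3
All levels: A:3, B:1, C:0, D:2, E:1

Answer: A:3, B:1, C:0, D:2, E:1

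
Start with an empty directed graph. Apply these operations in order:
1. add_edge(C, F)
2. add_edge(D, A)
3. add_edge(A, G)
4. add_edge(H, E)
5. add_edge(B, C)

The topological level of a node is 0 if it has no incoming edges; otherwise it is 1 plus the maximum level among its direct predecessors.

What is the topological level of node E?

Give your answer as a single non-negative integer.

Op 1: add_edge(C, F). Edges now: 1
Op 2: add_edge(D, A). Edges now: 2
Op 3: add_edge(A, G). Edges now: 3
Op 4: add_edge(H, E). Edges now: 4
Op 5: add_edge(B, C). Edges now: 5
Compute levels (Kahn BFS):
  sources (in-degree 0): B, D, H
  process B: level=0
    B->C: in-degree(C)=0, level(C)=1, enqueue
  process D: level=0
    D->A: in-degree(A)=0, level(A)=1, enqueue
  process H: level=0
    H->E: in-degree(E)=0, level(E)=1, enqueue
  process C: level=1
    C->F: in-degree(F)=0, level(F)=2, enqueue
  process A: level=1
    A->G: in-degree(G)=0, level(G)=2, enqueue
  process E: level=1
  process F: level=2
  process G: level=2
All levels: A:1, B:0, C:1, D:0, E:1, F:2, G:2, H:0
level(E) = 1

Answer: 1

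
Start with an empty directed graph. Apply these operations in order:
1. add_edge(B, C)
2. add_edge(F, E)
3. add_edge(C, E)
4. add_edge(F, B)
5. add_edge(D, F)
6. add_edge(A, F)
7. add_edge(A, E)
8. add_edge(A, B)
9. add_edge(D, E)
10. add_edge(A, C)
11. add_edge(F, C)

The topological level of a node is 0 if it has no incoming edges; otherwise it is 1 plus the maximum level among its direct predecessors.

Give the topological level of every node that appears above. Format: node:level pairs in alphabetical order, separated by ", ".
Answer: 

Answer: A:0, B:2, C:3, D:0, E:4, F:1

Derivation:
Op 1: add_edge(B, C). Edges now: 1
Op 2: add_edge(F, E). Edges now: 2
Op 3: add_edge(C, E). Edges now: 3
Op 4: add_edge(F, B). Edges now: 4
Op 5: add_edge(D, F). Edges now: 5
Op 6: add_edge(A, F). Edges now: 6
Op 7: add_edge(A, E). Edges now: 7
Op 8: add_edge(A, B). Edges now: 8
Op 9: add_edge(D, E). Edges now: 9
Op 10: add_edge(A, C). Edges now: 10
Op 11: add_edge(F, C). Edges now: 11
Compute levels (Kahn BFS):
  sources (in-degree 0): A, D
  process A: level=0
    A->B: in-degree(B)=1, level(B)>=1
    A->C: in-degree(C)=2, level(C)>=1
    A->E: in-degree(E)=3, level(E)>=1
    A->F: in-degree(F)=1, level(F)>=1
  process D: level=0
    D->E: in-degree(E)=2, level(E)>=1
    D->F: in-degree(F)=0, level(F)=1, enqueue
  process F: level=1
    F->B: in-degree(B)=0, level(B)=2, enqueue
    F->C: in-degree(C)=1, level(C)>=2
    F->E: in-degree(E)=1, level(E)>=2
  process B: level=2
    B->C: in-degree(C)=0, level(C)=3, enqueue
  process C: level=3
    C->E: in-degree(E)=0, level(E)=4, enqueue
  process E: level=4
All levels: A:0, B:2, C:3, D:0, E:4, F:1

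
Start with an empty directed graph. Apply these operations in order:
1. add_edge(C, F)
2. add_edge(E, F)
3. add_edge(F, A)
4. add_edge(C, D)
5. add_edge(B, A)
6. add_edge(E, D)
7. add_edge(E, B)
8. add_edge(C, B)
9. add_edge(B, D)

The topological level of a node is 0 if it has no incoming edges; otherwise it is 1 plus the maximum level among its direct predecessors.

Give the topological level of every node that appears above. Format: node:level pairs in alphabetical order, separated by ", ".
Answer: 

Answer: A:2, B:1, C:0, D:2, E:0, F:1

Derivation:
Op 1: add_edge(C, F). Edges now: 1
Op 2: add_edge(E, F). Edges now: 2
Op 3: add_edge(F, A). Edges now: 3
Op 4: add_edge(C, D). Edges now: 4
Op 5: add_edge(B, A). Edges now: 5
Op 6: add_edge(E, D). Edges now: 6
Op 7: add_edge(E, B). Edges now: 7
Op 8: add_edge(C, B). Edges now: 8
Op 9: add_edge(B, D). Edges now: 9
Compute levels (Kahn BFS):
  sources (in-degree 0): C, E
  process C: level=0
    C->B: in-degree(B)=1, level(B)>=1
    C->D: in-degree(D)=2, level(D)>=1
    C->F: in-degree(F)=1, level(F)>=1
  process E: level=0
    E->B: in-degree(B)=0, level(B)=1, enqueue
    E->D: in-degree(D)=1, level(D)>=1
    E->F: in-degree(F)=0, level(F)=1, enqueue
  process B: level=1
    B->A: in-degree(A)=1, level(A)>=2
    B->D: in-degree(D)=0, level(D)=2, enqueue
  process F: level=1
    F->A: in-degree(A)=0, level(A)=2, enqueue
  process D: level=2
  process A: level=2
All levels: A:2, B:1, C:0, D:2, E:0, F:1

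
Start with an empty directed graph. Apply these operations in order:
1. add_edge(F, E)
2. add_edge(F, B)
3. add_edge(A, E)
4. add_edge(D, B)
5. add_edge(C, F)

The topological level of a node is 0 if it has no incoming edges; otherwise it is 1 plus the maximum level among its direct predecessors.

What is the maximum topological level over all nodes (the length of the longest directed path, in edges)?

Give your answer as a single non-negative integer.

Answer: 2

Derivation:
Op 1: add_edge(F, E). Edges now: 1
Op 2: add_edge(F, B). Edges now: 2
Op 3: add_edge(A, E). Edges now: 3
Op 4: add_edge(D, B). Edges now: 4
Op 5: add_edge(C, F). Edges now: 5
Compute levels (Kahn BFS):
  sources (in-degree 0): A, C, D
  process A: level=0
    A->E: in-degree(E)=1, level(E)>=1
  process C: level=0
    C->F: in-degree(F)=0, level(F)=1, enqueue
  process D: level=0
    D->B: in-degree(B)=1, level(B)>=1
  process F: level=1
    F->B: in-degree(B)=0, level(B)=2, enqueue
    F->E: in-degree(E)=0, level(E)=2, enqueue
  process B: level=2
  process E: level=2
All levels: A:0, B:2, C:0, D:0, E:2, F:1
max level = 2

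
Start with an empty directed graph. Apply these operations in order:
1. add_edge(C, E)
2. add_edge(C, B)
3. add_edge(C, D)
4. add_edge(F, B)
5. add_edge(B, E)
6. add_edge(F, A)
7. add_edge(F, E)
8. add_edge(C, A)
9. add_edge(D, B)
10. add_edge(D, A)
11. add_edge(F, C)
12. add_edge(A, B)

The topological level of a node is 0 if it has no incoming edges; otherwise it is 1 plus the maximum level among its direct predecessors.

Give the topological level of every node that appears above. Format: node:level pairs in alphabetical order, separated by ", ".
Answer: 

Op 1: add_edge(C, E). Edges now: 1
Op 2: add_edge(C, B). Edges now: 2
Op 3: add_edge(C, D). Edges now: 3
Op 4: add_edge(F, B). Edges now: 4
Op 5: add_edge(B, E). Edges now: 5
Op 6: add_edge(F, A). Edges now: 6
Op 7: add_edge(F, E). Edges now: 7
Op 8: add_edge(C, A). Edges now: 8
Op 9: add_edge(D, B). Edges now: 9
Op 10: add_edge(D, A). Edges now: 10
Op 11: add_edge(F, C). Edges now: 11
Op 12: add_edge(A, B). Edges now: 12
Compute levels (Kahn BFS):
  sources (in-degree 0): F
  process F: level=0
    F->A: in-degree(A)=2, level(A)>=1
    F->B: in-degree(B)=3, level(B)>=1
    F->C: in-degree(C)=0, level(C)=1, enqueue
    F->E: in-degree(E)=2, level(E)>=1
  process C: level=1
    C->A: in-degree(A)=1, level(A)>=2
    C->B: in-degree(B)=2, level(B)>=2
    C->D: in-degree(D)=0, level(D)=2, enqueue
    C->E: in-degree(E)=1, level(E)>=2
  process D: level=2
    D->A: in-degree(A)=0, level(A)=3, enqueue
    D->B: in-degree(B)=1, level(B)>=3
  process A: level=3
    A->B: in-degree(B)=0, level(B)=4, enqueue
  process B: level=4
    B->E: in-degree(E)=0, level(E)=5, enqueue
  process E: level=5
All levels: A:3, B:4, C:1, D:2, E:5, F:0

Answer: A:3, B:4, C:1, D:2, E:5, F:0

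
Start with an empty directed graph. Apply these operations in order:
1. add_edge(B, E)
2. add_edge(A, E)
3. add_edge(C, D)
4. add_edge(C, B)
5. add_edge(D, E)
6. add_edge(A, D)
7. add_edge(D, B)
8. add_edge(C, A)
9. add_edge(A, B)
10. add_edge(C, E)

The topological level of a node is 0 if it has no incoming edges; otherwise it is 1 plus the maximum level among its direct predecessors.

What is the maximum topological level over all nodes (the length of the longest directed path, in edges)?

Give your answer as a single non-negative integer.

Answer: 4

Derivation:
Op 1: add_edge(B, E). Edges now: 1
Op 2: add_edge(A, E). Edges now: 2
Op 3: add_edge(C, D). Edges now: 3
Op 4: add_edge(C, B). Edges now: 4
Op 5: add_edge(D, E). Edges now: 5
Op 6: add_edge(A, D). Edges now: 6
Op 7: add_edge(D, B). Edges now: 7
Op 8: add_edge(C, A). Edges now: 8
Op 9: add_edge(A, B). Edges now: 9
Op 10: add_edge(C, E). Edges now: 10
Compute levels (Kahn BFS):
  sources (in-degree 0): C
  process C: level=0
    C->A: in-degree(A)=0, level(A)=1, enqueue
    C->B: in-degree(B)=2, level(B)>=1
    C->D: in-degree(D)=1, level(D)>=1
    C->E: in-degree(E)=3, level(E)>=1
  process A: level=1
    A->B: in-degree(B)=1, level(B)>=2
    A->D: in-degree(D)=0, level(D)=2, enqueue
    A->E: in-degree(E)=2, level(E)>=2
  process D: level=2
    D->B: in-degree(B)=0, level(B)=3, enqueue
    D->E: in-degree(E)=1, level(E)>=3
  process B: level=3
    B->E: in-degree(E)=0, level(E)=4, enqueue
  process E: level=4
All levels: A:1, B:3, C:0, D:2, E:4
max level = 4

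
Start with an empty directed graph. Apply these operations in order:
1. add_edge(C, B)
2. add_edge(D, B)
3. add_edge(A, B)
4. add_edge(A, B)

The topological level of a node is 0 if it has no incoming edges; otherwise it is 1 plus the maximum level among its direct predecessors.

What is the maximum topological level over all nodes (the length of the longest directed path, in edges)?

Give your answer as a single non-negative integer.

Answer: 1

Derivation:
Op 1: add_edge(C, B). Edges now: 1
Op 2: add_edge(D, B). Edges now: 2
Op 3: add_edge(A, B). Edges now: 3
Op 4: add_edge(A, B) (duplicate, no change). Edges now: 3
Compute levels (Kahn BFS):
  sources (in-degree 0): A, C, D
  process A: level=0
    A->B: in-degree(B)=2, level(B)>=1
  process C: level=0
    C->B: in-degree(B)=1, level(B)>=1
  process D: level=0
    D->B: in-degree(B)=0, level(B)=1, enqueue
  process B: level=1
All levels: A:0, B:1, C:0, D:0
max level = 1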